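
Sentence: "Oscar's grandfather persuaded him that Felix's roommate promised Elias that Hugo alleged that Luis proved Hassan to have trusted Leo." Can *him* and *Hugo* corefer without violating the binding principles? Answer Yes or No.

*Hugo* is an R-expression; Principle C requires it to be free (not bound by any c-commanding expression).
— him: object of the matrix clause; the pronoun c-commands the R-expression — coreference blocked (Principle C).

No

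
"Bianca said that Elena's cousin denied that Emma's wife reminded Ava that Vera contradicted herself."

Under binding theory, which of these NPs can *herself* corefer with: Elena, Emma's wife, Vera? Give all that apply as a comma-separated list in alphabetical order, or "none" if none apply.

*herself* is a reflexive; Principle A requires it to be bound within its binding domain — the clause headed by 'contradicted'.
— Elena: possessor inside the subject DP of the clause headed by 'denied'; does not c-command the reflexive — cannot bind it (Principle A).
— Emma's wife: subject of the clause headed by 'reminded'; c-commands the reflexive but lies outside its binding domain — cannot bind it (Principle A).
— Vera: subject of the clause headed by 'contradicted'; c-commands the reflexive within its binding domain — allowed (Principle A).

Vera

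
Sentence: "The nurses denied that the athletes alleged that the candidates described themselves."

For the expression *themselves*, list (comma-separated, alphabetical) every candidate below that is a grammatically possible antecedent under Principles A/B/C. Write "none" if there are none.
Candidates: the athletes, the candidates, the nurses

the candidates

*themselves* is a reflexive; Principle A requires it to be bound within its binding domain — the clause headed by 'described'.
— the athletes: subject of the clause headed by 'alleged'; c-commands the reflexive but lies outside its binding domain — cannot bind it (Principle A).
— the candidates: subject of the clause headed by 'described'; c-commands the reflexive within its binding domain — allowed (Principle A).
— the nurses: subject of the matrix clause; c-commands the reflexive but lies outside its binding domain — cannot bind it (Principle A).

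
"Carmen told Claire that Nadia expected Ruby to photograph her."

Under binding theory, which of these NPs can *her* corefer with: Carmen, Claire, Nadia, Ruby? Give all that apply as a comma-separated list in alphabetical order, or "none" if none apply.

Carmen, Claire, Nadia

*her* is a pronoun; Principle B requires it to be free in its binding domain — the clause headed by 'photograph'.
— Carmen: subject of the matrix clause; c-commands the pronoun but lies outside its binding domain — allowed.
— Claire: object of the matrix clause; c-commands the pronoun but lies outside its binding domain — allowed.
— Nadia: subject of the clause headed by 'expected'; c-commands the pronoun but lies outside its binding domain — allowed.
— Ruby: subject of the clause headed by 'photograph'; c-commands the pronoun within its binding domain — blocked (Principle B).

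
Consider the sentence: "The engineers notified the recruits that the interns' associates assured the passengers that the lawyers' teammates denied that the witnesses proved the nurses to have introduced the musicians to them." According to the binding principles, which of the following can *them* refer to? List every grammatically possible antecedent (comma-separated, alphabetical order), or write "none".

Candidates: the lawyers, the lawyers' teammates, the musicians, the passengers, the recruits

the lawyers, the lawyers' teammates, the passengers, the recruits

*them* is a pronoun; Principle B requires it to be free in its binding domain — the clause headed by 'introduced'.
— the lawyers: possessor inside the subject DP of the clause headed by 'denied'; does not c-command the pronoun — Principle B does not apply; allowed.
— the lawyers' teammates: subject of the clause headed by 'denied'; c-commands the pronoun but lies outside its binding domain — allowed.
— the musicians: object of the clause headed by 'introduced'; c-commands the pronoun within its binding domain — blocked (Principle B).
— the passengers: object of the clause headed by 'assured'; c-commands the pronoun but lies outside its binding domain — allowed.
— the recruits: object of the matrix clause; c-commands the pronoun but lies outside its binding domain — allowed.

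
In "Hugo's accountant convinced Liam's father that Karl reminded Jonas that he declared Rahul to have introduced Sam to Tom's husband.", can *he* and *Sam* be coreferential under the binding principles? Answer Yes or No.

No

*Sam* is an R-expression; Principle C requires it to be free (not bound by any c-commanding expression).
— he: subject of the clause headed by 'declared'; the pronoun c-commands the R-expression — coreference blocked (Principle C).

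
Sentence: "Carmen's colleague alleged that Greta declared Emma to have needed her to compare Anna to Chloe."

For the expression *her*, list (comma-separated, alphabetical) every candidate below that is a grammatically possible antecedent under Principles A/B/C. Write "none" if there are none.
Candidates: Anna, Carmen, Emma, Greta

*her* is a pronoun; Principle B requires it to be free in its binding domain — the clause headed by 'needed'.
— Anna: object of the clause headed by 'compare'; is c-commanded by the pronoun; coreference would bind this R-expression — blocked (Principle C).
— Carmen: possessor inside the subject DP of the matrix clause; does not c-command the pronoun — Principle B does not apply; allowed.
— Emma: subject of the clause headed by 'needed'; c-commands the pronoun within its binding domain — blocked (Principle B).
— Greta: subject of the clause headed by 'declared'; c-commands the pronoun but lies outside its binding domain — allowed.

Carmen, Greta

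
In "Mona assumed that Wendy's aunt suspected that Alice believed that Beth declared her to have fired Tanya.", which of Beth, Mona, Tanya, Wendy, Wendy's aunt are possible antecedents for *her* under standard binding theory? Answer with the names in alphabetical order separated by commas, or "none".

Mona, Wendy, Wendy's aunt

*her* is a pronoun; Principle B requires it to be free in its binding domain — the clause headed by 'declared'.
— Beth: subject of the clause headed by 'declared'; c-commands the pronoun within its binding domain — blocked (Principle B).
— Mona: subject of the matrix clause; c-commands the pronoun but lies outside its binding domain — allowed.
— Tanya: object of the clause headed by 'fired'; is c-commanded by the pronoun; coreference would bind this R-expression — blocked (Principle C).
— Wendy: possessor inside the subject DP of the clause headed by 'suspected'; does not c-command the pronoun — Principle B does not apply; allowed.
— Wendy's aunt: subject of the clause headed by 'suspected'; c-commands the pronoun but lies outside its binding domain — allowed.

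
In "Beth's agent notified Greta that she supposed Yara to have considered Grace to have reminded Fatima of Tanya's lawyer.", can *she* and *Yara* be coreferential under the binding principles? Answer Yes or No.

*Yara* is an R-expression; Principle C requires it to be free (not bound by any c-commanding expression).
— she: subject of the clause headed by 'supposed'; the pronoun c-commands the R-expression — coreference blocked (Principle C).

No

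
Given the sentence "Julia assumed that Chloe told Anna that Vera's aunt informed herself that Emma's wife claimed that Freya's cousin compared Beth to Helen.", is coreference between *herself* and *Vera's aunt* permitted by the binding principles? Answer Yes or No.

*herself* is a reflexive; Principle A requires it to be bound within its binding domain — the clause headed by 'informed'.
— Vera's aunt: subject of the clause headed by 'informed'; c-commands the reflexive within its binding domain — allowed (Principle A).

Yes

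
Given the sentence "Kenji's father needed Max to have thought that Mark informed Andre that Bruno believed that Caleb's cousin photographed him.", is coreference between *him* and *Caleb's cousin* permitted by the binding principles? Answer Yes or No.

*him* is a pronoun; Principle B requires it to be free in its binding domain — the clause headed by 'photographed'.
— Caleb's cousin: subject of the clause headed by 'photographed'; c-commands the pronoun within its binding domain — blocked (Principle B).

No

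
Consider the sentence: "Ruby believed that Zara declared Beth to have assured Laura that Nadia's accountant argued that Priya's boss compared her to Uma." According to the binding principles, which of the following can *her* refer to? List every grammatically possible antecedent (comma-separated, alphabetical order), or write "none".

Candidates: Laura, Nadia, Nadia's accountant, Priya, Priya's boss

*her* is a pronoun; Principle B requires it to be free in its binding domain — the clause headed by 'compared'.
— Laura: object of the clause headed by 'assured'; c-commands the pronoun but lies outside its binding domain — allowed.
— Nadia: possessor inside the subject DP of the clause headed by 'argued'; does not c-command the pronoun — Principle B does not apply; allowed.
— Nadia's accountant: subject of the clause headed by 'argued'; c-commands the pronoun but lies outside its binding domain — allowed.
— Priya: possessor inside the subject DP of the clause headed by 'compared'; does not c-command the pronoun — Principle B does not apply; allowed.
— Priya's boss: subject of the clause headed by 'compared'; c-commands the pronoun within its binding domain — blocked (Principle B).

Laura, Nadia, Nadia's accountant, Priya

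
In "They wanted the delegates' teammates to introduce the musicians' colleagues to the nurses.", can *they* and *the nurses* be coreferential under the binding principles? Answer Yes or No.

*the nurses* is an R-expression; Principle C requires it to be free (not bound by any c-commanding expression).
— they: subject of the matrix clause; the pronoun c-commands the R-expression — coreference blocked (Principle C).

No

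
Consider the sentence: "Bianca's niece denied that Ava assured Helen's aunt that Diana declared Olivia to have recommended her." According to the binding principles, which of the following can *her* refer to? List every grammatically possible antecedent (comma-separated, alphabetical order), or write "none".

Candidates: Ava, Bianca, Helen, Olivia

*her* is a pronoun; Principle B requires it to be free in its binding domain — the clause headed by 'recommended'.
— Ava: subject of the clause headed by 'assured'; c-commands the pronoun but lies outside its binding domain — allowed.
— Bianca: possessor inside the subject DP of the matrix clause; does not c-command the pronoun — Principle B does not apply; allowed.
— Helen: possessor inside the object DP of the clause headed by 'assured'; does not c-command the pronoun — Principle B does not apply; allowed.
— Olivia: subject of the clause headed by 'recommended'; c-commands the pronoun within its binding domain — blocked (Principle B).

Ava, Bianca, Helen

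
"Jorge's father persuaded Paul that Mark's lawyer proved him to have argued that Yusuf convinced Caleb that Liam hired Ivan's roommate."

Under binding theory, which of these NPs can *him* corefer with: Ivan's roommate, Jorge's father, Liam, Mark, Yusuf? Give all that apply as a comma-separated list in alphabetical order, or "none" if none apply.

Jorge's father, Mark

*him* is a pronoun; Principle B requires it to be free in its binding domain — the clause headed by 'proved'.
— Ivan's roommate: object of the clause headed by 'hired'; is c-commanded by the pronoun; coreference would bind this R-expression — blocked (Principle C).
— Jorge's father: subject of the matrix clause; c-commands the pronoun but lies outside its binding domain — allowed.
— Liam: subject of the clause headed by 'hired'; is c-commanded by the pronoun; coreference would bind this R-expression — blocked (Principle C).
— Mark: possessor inside the subject DP of the clause headed by 'proved'; does not c-command the pronoun — Principle B does not apply; allowed.
— Yusuf: subject of the clause headed by 'convinced'; is c-commanded by the pronoun; coreference would bind this R-expression — blocked (Principle C).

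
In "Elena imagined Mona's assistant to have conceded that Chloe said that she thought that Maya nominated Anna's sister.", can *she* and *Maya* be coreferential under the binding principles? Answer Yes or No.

*Maya* is an R-expression; Principle C requires it to be free (not bound by any c-commanding expression).
— she: subject of the clause headed by 'thought'; the pronoun c-commands the R-expression — coreference blocked (Principle C).

No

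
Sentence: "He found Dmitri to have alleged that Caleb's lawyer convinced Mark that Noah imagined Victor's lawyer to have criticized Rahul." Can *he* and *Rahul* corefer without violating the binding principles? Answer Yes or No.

*Rahul* is an R-expression; Principle C requires it to be free (not bound by any c-commanding expression).
— he: subject of the matrix clause; the pronoun c-commands the R-expression — coreference blocked (Principle C).

No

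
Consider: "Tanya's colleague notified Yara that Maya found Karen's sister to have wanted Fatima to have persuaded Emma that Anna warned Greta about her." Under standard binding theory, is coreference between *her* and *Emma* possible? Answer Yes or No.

Yes

*Emma* is an R-expression; Principle C requires it to be free (not bound by any c-commanding expression).
— her: second object of the clause headed by 'warned'; the pronoun does not c-command the R-expression — coreference allowed.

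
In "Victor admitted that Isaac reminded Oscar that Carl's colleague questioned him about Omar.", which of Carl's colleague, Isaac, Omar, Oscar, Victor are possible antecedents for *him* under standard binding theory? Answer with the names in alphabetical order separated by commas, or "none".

Isaac, Oscar, Victor

*him* is a pronoun; Principle B requires it to be free in its binding domain — the clause headed by 'questioned'.
— Carl's colleague: subject of the clause headed by 'questioned'; c-commands the pronoun within its binding domain — blocked (Principle B).
— Isaac: subject of the clause headed by 'reminded'; c-commands the pronoun but lies outside its binding domain — allowed.
— Omar: second object of the clause headed by 'questioned'; is c-commanded by the pronoun; coreference would bind this R-expression — blocked (Principle C).
— Oscar: object of the clause headed by 'reminded'; c-commands the pronoun but lies outside its binding domain — allowed.
— Victor: subject of the matrix clause; c-commands the pronoun but lies outside its binding domain — allowed.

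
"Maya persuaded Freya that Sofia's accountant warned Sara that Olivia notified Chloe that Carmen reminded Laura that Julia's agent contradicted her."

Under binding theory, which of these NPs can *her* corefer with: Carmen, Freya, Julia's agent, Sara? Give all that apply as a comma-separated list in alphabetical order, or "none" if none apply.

*her* is a pronoun; Principle B requires it to be free in its binding domain — the clause headed by 'contradicted'.
— Carmen: subject of the clause headed by 'reminded'; c-commands the pronoun but lies outside its binding domain — allowed.
— Freya: object of the matrix clause; c-commands the pronoun but lies outside its binding domain — allowed.
— Julia's agent: subject of the clause headed by 'contradicted'; c-commands the pronoun within its binding domain — blocked (Principle B).
— Sara: object of the clause headed by 'warned'; c-commands the pronoun but lies outside its binding domain — allowed.

Carmen, Freya, Sara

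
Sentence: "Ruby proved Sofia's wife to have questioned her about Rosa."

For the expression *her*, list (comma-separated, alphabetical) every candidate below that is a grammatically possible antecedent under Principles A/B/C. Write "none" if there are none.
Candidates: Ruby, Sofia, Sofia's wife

Ruby, Sofia

*her* is a pronoun; Principle B requires it to be free in its binding domain — the clause headed by 'questioned'.
— Ruby: subject of the matrix clause; c-commands the pronoun but lies outside its binding domain — allowed.
— Sofia: possessor inside the subject DP of the clause headed by 'questioned'; does not c-command the pronoun — Principle B does not apply; allowed.
— Sofia's wife: subject of the clause headed by 'questioned'; c-commands the pronoun within its binding domain — blocked (Principle B).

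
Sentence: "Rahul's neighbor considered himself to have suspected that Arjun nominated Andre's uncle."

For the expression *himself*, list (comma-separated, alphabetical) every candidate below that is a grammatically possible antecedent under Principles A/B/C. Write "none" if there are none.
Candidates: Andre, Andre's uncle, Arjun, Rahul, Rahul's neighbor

Rahul's neighbor

*himself* is a reflexive; Principle A requires it to be bound within its binding domain — the matrix clause.
— Andre: possessor inside the object DP of the clause headed by 'nominated'; does not c-command the reflexive — cannot bind it (Principle A).
— Andre's uncle: object of the clause headed by 'nominated'; does not c-command the reflexive — cannot bind it (Principle A).
— Arjun: subject of the clause headed by 'nominated'; does not c-command the reflexive — cannot bind it (Principle A).
— Rahul: possessor inside the subject DP of the matrix clause; does not c-command the reflexive — cannot bind it (Principle A).
— Rahul's neighbor: subject of the matrix clause; c-commands the reflexive within its binding domain — allowed (Principle A).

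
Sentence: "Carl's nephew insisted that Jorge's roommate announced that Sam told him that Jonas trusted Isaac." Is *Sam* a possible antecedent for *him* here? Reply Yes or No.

*him* is a pronoun; Principle B requires it to be free in its binding domain — the clause headed by 'told'.
— Sam: subject of the clause headed by 'told'; c-commands the pronoun within its binding domain — blocked (Principle B).

No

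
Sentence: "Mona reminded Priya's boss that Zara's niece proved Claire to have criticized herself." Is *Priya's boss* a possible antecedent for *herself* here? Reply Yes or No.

*herself* is a reflexive; Principle A requires it to be bound within its binding domain — the clause headed by 'criticized'.
— Priya's boss: object of the matrix clause; c-commands the reflexive but lies outside its binding domain — cannot bind it (Principle A).

No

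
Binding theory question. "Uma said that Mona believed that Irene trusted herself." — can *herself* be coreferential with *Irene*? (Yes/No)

Yes

*herself* is a reflexive; Principle A requires it to be bound within its binding domain — the clause headed by 'trusted'.
— Irene: subject of the clause headed by 'trusted'; c-commands the reflexive within its binding domain — allowed (Principle A).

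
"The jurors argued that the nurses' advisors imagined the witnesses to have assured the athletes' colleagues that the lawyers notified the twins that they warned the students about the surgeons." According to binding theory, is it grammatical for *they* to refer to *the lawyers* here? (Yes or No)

Yes

*the lawyers* is an R-expression; Principle C requires it to be free (not bound by any c-commanding expression).
— they: subject of the clause headed by 'warned'; the pronoun does not c-command the R-expression — coreference allowed.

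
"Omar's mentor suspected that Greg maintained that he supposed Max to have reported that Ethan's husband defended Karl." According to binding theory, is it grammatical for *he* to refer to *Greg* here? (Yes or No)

*Greg* is an R-expression; Principle C requires it to be free (not bound by any c-commanding expression).
— he: subject of the clause headed by 'supposed'; the pronoun does not c-command the R-expression — coreference allowed.

Yes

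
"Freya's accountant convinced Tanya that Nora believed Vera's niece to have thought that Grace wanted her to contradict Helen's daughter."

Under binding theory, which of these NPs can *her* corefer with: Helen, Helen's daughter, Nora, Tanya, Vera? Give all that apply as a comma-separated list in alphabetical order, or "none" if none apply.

Nora, Tanya, Vera

*her* is a pronoun; Principle B requires it to be free in its binding domain — the clause headed by 'wanted'.
— Helen: possessor inside the object DP of the clause headed by 'contradict'; is c-commanded by the pronoun; coreference would bind this R-expression — blocked (Principle C).
— Helen's daughter: object of the clause headed by 'contradict'; is c-commanded by the pronoun; coreference would bind this R-expression — blocked (Principle C).
— Nora: subject of the clause headed by 'believed'; c-commands the pronoun but lies outside its binding domain — allowed.
— Tanya: object of the matrix clause; c-commands the pronoun but lies outside its binding domain — allowed.
— Vera: possessor inside the subject DP of the clause headed by 'thought'; does not c-command the pronoun — Principle B does not apply; allowed.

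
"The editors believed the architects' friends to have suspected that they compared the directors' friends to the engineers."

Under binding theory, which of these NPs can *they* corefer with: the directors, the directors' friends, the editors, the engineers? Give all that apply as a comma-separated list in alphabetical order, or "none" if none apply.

the editors

*they* is a pronoun; Principle B requires it to be free in its binding domain — the clause headed by 'compared'.
— the directors: possessor inside the object DP of the clause headed by 'compared'; is c-commanded by the pronoun; coreference would bind this R-expression — blocked (Principle C).
— the directors' friends: object of the clause headed by 'compared'; is c-commanded by the pronoun; coreference would bind this R-expression — blocked (Principle C).
— the editors: subject of the matrix clause; c-commands the pronoun but lies outside its binding domain — allowed.
— the engineers: second object of the clause headed by 'compared'; is c-commanded by the pronoun; coreference would bind this R-expression — blocked (Principle C).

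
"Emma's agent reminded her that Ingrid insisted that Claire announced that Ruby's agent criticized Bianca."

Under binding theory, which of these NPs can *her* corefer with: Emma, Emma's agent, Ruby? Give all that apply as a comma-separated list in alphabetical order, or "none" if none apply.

*her* is a pronoun; Principle B requires it to be free in its binding domain — the matrix clause.
— Emma: possessor inside the subject DP of the matrix clause; does not c-command the pronoun — Principle B does not apply; allowed.
— Emma's agent: subject of the matrix clause; c-commands the pronoun within its binding domain — blocked (Principle B).
— Ruby: possessor inside the subject DP of the clause headed by 'criticized'; is c-commanded by the pronoun; coreference would bind this R-expression — blocked (Principle C).

Emma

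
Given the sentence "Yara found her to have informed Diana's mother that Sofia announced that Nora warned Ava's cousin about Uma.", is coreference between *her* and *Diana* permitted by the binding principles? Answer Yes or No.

*her* is a pronoun; Principle B requires it to be free in its binding domain — the matrix clause.
— Diana: possessor inside the object DP of the clause headed by 'informed'; is c-commanded by the pronoun; coreference would bind this R-expression — blocked (Principle C).

No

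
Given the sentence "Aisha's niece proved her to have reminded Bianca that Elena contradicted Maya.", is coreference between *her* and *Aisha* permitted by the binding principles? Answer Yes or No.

*her* is a pronoun; Principle B requires it to be free in its binding domain — the matrix clause.
— Aisha: possessor inside the subject DP of the matrix clause; does not c-command the pronoun — Principle B does not apply; allowed.

Yes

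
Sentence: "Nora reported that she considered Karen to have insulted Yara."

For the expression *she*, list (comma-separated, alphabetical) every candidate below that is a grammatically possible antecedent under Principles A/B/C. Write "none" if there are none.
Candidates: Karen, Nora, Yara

Nora

*she* is a pronoun; Principle B requires it to be free in its binding domain — the clause headed by 'considered'.
— Karen: subject of the clause headed by 'insulted'; is c-commanded by the pronoun; coreference would bind this R-expression — blocked (Principle C).
— Nora: subject of the matrix clause; c-commands the pronoun but lies outside its binding domain — allowed.
— Yara: object of the clause headed by 'insulted'; is c-commanded by the pronoun; coreference would bind this R-expression — blocked (Principle C).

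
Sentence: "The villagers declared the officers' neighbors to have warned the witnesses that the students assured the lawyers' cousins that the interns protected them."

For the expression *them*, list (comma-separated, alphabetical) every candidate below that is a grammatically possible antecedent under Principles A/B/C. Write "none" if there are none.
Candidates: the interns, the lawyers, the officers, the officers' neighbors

*them* is a pronoun; Principle B requires it to be free in its binding domain — the clause headed by 'protected'.
— the interns: subject of the clause headed by 'protected'; c-commands the pronoun within its binding domain — blocked (Principle B).
— the lawyers: possessor inside the object DP of the clause headed by 'assured'; does not c-command the pronoun — Principle B does not apply; allowed.
— the officers: possessor inside the subject DP of the clause headed by 'warned'; does not c-command the pronoun — Principle B does not apply; allowed.
— the officers' neighbors: subject of the clause headed by 'warned'; c-commands the pronoun but lies outside its binding domain — allowed.

the lawyers, the officers, the officers' neighbors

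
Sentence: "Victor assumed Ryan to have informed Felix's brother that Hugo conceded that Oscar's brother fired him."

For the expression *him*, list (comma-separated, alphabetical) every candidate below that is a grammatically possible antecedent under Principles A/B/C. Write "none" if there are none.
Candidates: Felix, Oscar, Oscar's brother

*him* is a pronoun; Principle B requires it to be free in its binding domain — the clause headed by 'fired'.
— Felix: possessor inside the object DP of the clause headed by 'informed'; does not c-command the pronoun — Principle B does not apply; allowed.
— Oscar: possessor inside the subject DP of the clause headed by 'fired'; does not c-command the pronoun — Principle B does not apply; allowed.
— Oscar's brother: subject of the clause headed by 'fired'; c-commands the pronoun within its binding domain — blocked (Principle B).

Felix, Oscar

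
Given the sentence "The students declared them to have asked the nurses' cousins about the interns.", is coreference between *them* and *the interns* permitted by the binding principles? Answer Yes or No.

*them* is a pronoun; Principle B requires it to be free in its binding domain — the matrix clause.
— the interns: second object of the clause headed by 'asked'; is c-commanded by the pronoun; coreference would bind this R-expression — blocked (Principle C).

No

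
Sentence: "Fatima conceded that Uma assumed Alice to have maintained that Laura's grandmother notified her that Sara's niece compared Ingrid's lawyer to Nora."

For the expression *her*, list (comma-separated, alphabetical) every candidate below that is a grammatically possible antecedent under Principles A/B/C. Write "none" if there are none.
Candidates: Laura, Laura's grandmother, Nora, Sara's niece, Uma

*her* is a pronoun; Principle B requires it to be free in its binding domain — the clause headed by 'notified'.
— Laura: possessor inside the subject DP of the clause headed by 'notified'; does not c-command the pronoun — Principle B does not apply; allowed.
— Laura's grandmother: subject of the clause headed by 'notified'; c-commands the pronoun within its binding domain — blocked (Principle B).
— Nora: second object of the clause headed by 'compared'; is c-commanded by the pronoun; coreference would bind this R-expression — blocked (Principle C).
— Sara's niece: subject of the clause headed by 'compared'; is c-commanded by the pronoun; coreference would bind this R-expression — blocked (Principle C).
— Uma: subject of the clause headed by 'assumed'; c-commands the pronoun but lies outside its binding domain — allowed.

Laura, Uma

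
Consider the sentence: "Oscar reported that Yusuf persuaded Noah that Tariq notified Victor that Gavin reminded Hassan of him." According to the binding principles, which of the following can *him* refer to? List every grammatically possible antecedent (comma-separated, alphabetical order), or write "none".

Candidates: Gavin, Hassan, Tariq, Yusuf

*him* is a pronoun; Principle B requires it to be free in its binding domain — the clause headed by 'reminded'.
— Gavin: subject of the clause headed by 'reminded'; c-commands the pronoun within its binding domain — blocked (Principle B).
— Hassan: object of the clause headed by 'reminded'; c-commands the pronoun within its binding domain — blocked (Principle B).
— Tariq: subject of the clause headed by 'notified'; c-commands the pronoun but lies outside its binding domain — allowed.
— Yusuf: subject of the clause headed by 'persuaded'; c-commands the pronoun but lies outside its binding domain — allowed.

Tariq, Yusuf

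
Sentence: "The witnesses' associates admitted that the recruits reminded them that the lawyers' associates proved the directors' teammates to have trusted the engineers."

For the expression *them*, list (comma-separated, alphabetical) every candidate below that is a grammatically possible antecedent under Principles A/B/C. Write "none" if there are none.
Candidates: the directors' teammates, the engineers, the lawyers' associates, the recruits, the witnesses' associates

the witnesses' associates

*them* is a pronoun; Principle B requires it to be free in its binding domain — the clause headed by 'reminded'.
— the directors' teammates: subject of the clause headed by 'trusted'; is c-commanded by the pronoun; coreference would bind this R-expression — blocked (Principle C).
— the engineers: object of the clause headed by 'trusted'; is c-commanded by the pronoun; coreference would bind this R-expression — blocked (Principle C).
— the lawyers' associates: subject of the clause headed by 'proved'; is c-commanded by the pronoun; coreference would bind this R-expression — blocked (Principle C).
— the recruits: subject of the clause headed by 'reminded'; c-commands the pronoun within its binding domain — blocked (Principle B).
— the witnesses' associates: subject of the matrix clause; c-commands the pronoun but lies outside its binding domain — allowed.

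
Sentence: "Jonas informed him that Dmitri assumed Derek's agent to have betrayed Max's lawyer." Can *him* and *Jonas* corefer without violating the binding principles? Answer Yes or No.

No

*Jonas* is an R-expression; Principle C requires it to be free (not bound by any c-commanding expression).
— him: object of the matrix clause; the R-expression locally c-commands the pronoun — coreference blocked (Principle B on the pronoun).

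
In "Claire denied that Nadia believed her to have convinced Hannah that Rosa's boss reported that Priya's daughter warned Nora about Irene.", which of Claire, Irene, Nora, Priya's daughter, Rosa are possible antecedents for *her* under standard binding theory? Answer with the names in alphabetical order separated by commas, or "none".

Claire

*her* is a pronoun; Principle B requires it to be free in its binding domain — the clause headed by 'believed'.
— Claire: subject of the matrix clause; c-commands the pronoun but lies outside its binding domain — allowed.
— Irene: second object of the clause headed by 'warned'; is c-commanded by the pronoun; coreference would bind this R-expression — blocked (Principle C).
— Nora: object of the clause headed by 'warned'; is c-commanded by the pronoun; coreference would bind this R-expression — blocked (Principle C).
— Priya's daughter: subject of the clause headed by 'warned'; is c-commanded by the pronoun; coreference would bind this R-expression — blocked (Principle C).
— Rosa: possessor inside the subject DP of the clause headed by 'reported'; is c-commanded by the pronoun; coreference would bind this R-expression — blocked (Principle C).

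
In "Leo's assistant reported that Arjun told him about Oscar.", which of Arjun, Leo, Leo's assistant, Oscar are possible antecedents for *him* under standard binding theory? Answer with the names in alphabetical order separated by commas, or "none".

*him* is a pronoun; Principle B requires it to be free in its binding domain — the clause headed by 'told'.
— Arjun: subject of the clause headed by 'told'; c-commands the pronoun within its binding domain — blocked (Principle B).
— Leo: possessor inside the subject DP of the matrix clause; does not c-command the pronoun — Principle B does not apply; allowed.
— Leo's assistant: subject of the matrix clause; c-commands the pronoun but lies outside its binding domain — allowed.
— Oscar: second object of the clause headed by 'told'; is c-commanded by the pronoun; coreference would bind this R-expression — blocked (Principle C).

Leo, Leo's assistant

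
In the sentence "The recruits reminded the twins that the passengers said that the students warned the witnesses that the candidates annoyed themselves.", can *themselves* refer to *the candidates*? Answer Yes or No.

*themselves* is a reflexive; Principle A requires it to be bound within its binding domain — the clause headed by 'annoyed'.
— the candidates: subject of the clause headed by 'annoyed'; c-commands the reflexive within its binding domain — allowed (Principle A).

Yes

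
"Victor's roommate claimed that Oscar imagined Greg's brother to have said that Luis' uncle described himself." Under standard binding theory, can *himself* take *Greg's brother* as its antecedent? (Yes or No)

No

*himself* is a reflexive; Principle A requires it to be bound within its binding domain — the clause headed by 'described'.
— Greg's brother: subject of the clause headed by 'said'; c-commands the reflexive but lies outside its binding domain — cannot bind it (Principle A).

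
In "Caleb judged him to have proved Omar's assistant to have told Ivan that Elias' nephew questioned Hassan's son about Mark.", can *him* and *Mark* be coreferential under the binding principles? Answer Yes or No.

No

*Mark* is an R-expression; Principle C requires it to be free (not bound by any c-commanding expression).
— him: subject of the clause headed by 'proved'; the pronoun c-commands the R-expression — coreference blocked (Principle C).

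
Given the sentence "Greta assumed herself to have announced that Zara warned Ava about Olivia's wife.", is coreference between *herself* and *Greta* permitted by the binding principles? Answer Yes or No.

Yes

*herself* is a reflexive; Principle A requires it to be bound within its binding domain — the matrix clause.
— Greta: subject of the matrix clause; c-commands the reflexive within its binding domain — allowed (Principle A).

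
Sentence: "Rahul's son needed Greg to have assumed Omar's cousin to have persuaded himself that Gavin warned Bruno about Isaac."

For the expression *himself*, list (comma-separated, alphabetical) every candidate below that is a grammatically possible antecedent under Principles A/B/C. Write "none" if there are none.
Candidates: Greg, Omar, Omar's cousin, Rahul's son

Omar's cousin

*himself* is a reflexive; Principle A requires it to be bound within its binding domain — the clause headed by 'persuaded'.
— Greg: subject of the clause headed by 'assumed'; c-commands the reflexive but lies outside its binding domain — cannot bind it (Principle A).
— Omar: possessor inside the subject DP of the clause headed by 'persuaded'; does not c-command the reflexive — cannot bind it (Principle A).
— Omar's cousin: subject of the clause headed by 'persuaded'; c-commands the reflexive within its binding domain — allowed (Principle A).
— Rahul's son: subject of the matrix clause; c-commands the reflexive but lies outside its binding domain — cannot bind it (Principle A).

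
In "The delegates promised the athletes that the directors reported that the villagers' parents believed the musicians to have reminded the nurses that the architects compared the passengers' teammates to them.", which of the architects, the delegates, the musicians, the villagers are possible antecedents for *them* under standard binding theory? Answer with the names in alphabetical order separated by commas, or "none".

the delegates, the musicians, the villagers

*them* is a pronoun; Principle B requires it to be free in its binding domain — the clause headed by 'compared'.
— the architects: subject of the clause headed by 'compared'; c-commands the pronoun within its binding domain — blocked (Principle B).
— the delegates: subject of the matrix clause; c-commands the pronoun but lies outside its binding domain — allowed.
— the musicians: subject of the clause headed by 'reminded'; c-commands the pronoun but lies outside its binding domain — allowed.
— the villagers: possessor inside the subject DP of the clause headed by 'believed'; does not c-command the pronoun — Principle B does not apply; allowed.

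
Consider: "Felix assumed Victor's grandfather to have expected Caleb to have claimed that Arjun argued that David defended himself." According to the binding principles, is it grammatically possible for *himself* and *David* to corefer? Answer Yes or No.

*himself* is a reflexive; Principle A requires it to be bound within its binding domain — the clause headed by 'defended'.
— David: subject of the clause headed by 'defended'; c-commands the reflexive within its binding domain — allowed (Principle A).

Yes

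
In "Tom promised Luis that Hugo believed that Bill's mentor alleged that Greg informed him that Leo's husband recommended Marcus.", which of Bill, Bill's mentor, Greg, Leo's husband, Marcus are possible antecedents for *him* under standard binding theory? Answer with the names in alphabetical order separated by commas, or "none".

Bill, Bill's mentor

*him* is a pronoun; Principle B requires it to be free in its binding domain — the clause headed by 'informed'.
— Bill: possessor inside the subject DP of the clause headed by 'alleged'; does not c-command the pronoun — Principle B does not apply; allowed.
— Bill's mentor: subject of the clause headed by 'alleged'; c-commands the pronoun but lies outside its binding domain — allowed.
— Greg: subject of the clause headed by 'informed'; c-commands the pronoun within its binding domain — blocked (Principle B).
— Leo's husband: subject of the clause headed by 'recommended'; is c-commanded by the pronoun; coreference would bind this R-expression — blocked (Principle C).
— Marcus: object of the clause headed by 'recommended'; is c-commanded by the pronoun; coreference would bind this R-expression — blocked (Principle C).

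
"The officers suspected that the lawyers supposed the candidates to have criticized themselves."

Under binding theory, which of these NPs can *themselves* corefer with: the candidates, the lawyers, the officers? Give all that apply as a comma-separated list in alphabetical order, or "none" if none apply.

the candidates

*themselves* is a reflexive; Principle A requires it to be bound within its binding domain — the clause headed by 'criticized'.
— the candidates: subject of the clause headed by 'criticized'; c-commands the reflexive within its binding domain — allowed (Principle A).
— the lawyers: subject of the clause headed by 'supposed'; c-commands the reflexive but lies outside its binding domain — cannot bind it (Principle A).
— the officers: subject of the matrix clause; c-commands the reflexive but lies outside its binding domain — cannot bind it (Principle A).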